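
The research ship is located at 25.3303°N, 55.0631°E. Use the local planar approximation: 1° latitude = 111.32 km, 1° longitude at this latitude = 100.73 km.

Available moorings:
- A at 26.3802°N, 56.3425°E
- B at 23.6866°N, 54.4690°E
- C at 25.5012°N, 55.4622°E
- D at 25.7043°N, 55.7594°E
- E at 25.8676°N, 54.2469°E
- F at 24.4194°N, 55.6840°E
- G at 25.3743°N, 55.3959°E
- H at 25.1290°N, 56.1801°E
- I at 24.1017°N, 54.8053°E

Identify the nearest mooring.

G

Distances from 25.3303°N, 55.0631°E:
A: √((1.0499·111.32)² + (1.2794·100.73)²) = √(13659.734770 + 16608.498082) = 173.9777 km
B: √((-1.6437·111.32)² + (-0.5941·100.73)²) = √(33480.466888 + 3581.267592) = 192.5142 km
C: √((0.1709·111.32)² + (0.3991·100.73)²) = √(361.934949 + 1616.147979) = 44.4756 km
D: √((0.3740·111.32)² + (0.6963·100.73)²) = √(1733.363310 + 4919.380987) = 81.5644 km
E: √((0.5373·111.32)² + (-0.8162·100.73)²) = √(3577.503575 + 6759.442045) = 101.6708 km
F: √((-0.9109·111.32)² + (0.6209·100.73)²) = √(10282.241488 + 3911.658996) = 119.1382 km
G: √((0.0440·111.32)² + (0.3328·100.73)²) = √(23.991188 + 1123.787774) = 33.8789 km
H: √((-0.2013·111.32)² + (1.1170·100.73)²) = √(502.150553 + 12659.717487) = 114.7252 km
I: √((-1.2286·111.32)² + (-0.2578·100.73)²) = √(18705.417987 + 674.347100) = 139.2112 km
Minimum: G at 33.8789 km.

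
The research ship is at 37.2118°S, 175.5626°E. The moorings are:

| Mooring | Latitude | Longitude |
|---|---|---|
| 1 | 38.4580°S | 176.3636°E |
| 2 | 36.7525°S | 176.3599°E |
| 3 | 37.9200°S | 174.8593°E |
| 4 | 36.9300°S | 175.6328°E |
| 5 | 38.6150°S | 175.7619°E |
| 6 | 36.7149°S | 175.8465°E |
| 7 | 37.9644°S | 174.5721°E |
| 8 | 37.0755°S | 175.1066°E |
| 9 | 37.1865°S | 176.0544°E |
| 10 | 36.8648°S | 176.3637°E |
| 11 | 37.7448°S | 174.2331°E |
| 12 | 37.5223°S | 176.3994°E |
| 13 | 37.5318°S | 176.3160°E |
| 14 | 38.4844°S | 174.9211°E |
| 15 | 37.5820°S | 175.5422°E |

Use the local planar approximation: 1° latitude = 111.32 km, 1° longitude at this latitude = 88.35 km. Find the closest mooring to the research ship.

4

Distances from 37.2118°S, 175.5626°E:
1: √((-1.2462·111.32)² + (0.8010·88.35)²) = √(19245.176090 + 5008.159362) = 155.7348 km
2: √((0.4593·111.32)² + (0.7973·88.35)²) = √(2614.202864 + 4961.998583) = 87.0414 km
3: √((-0.7082·111.32)² + (-0.7033·88.35)²) = √(6215.244818 + 3860.951467) = 100.3803 km
4: √((0.2818·111.32)² + (0.0702·88.35)²) = √(984.075394 + 38.466913) = 31.9772 km
5: √((-1.4032·111.32)² + (0.1993·88.35)²) = √(24399.759595 + 310.047123) = 157.1935 km
6: √((0.4969·111.32)² + (0.2839·88.35)²) = √(3059.739047 + 629.135067) = 60.7361 km
7: √((-0.7526·111.32)² + (-0.9905·88.35)²) = √(7018.993226 + 7658.118239) = 121.1491 km
8: √((0.1363·111.32)² + (-0.4560·88.35)²) = √(230.217380 + 1623.090714) = 43.0501 km
9: √((0.0253·111.32)² + (0.4918·88.35)²) = √(7.932086 + 1887.948557) = 43.5417 km
10: √((0.3470·111.32)² + (0.8011·88.35)²) = √(1492.125474 + 5009.409917) = 80.6321 km
11: √((-0.5330·111.32)² + (-1.3295·88.35)²) = √(3520.471342 + 13797.162871) = 131.5965 km
12: √((-0.3105·111.32)² + (0.8368·88.35)²) = √(1194.729547 + 5465.834162) = 81.6123 km
13: √((-0.3200·111.32)² + (0.7534·88.35)²) = √(1268.955382 + 4430.618325) = 75.4955 km
14: √((-1.2726·111.32)² + (-0.6415·88.35)²) = √(20069.207956 + 3212.228486) = 152.5826 km
15: √((-0.3702·111.32)² + (-0.0204·88.35)²) = √(1698.318827 + 3.248429) = 41.2501 km
Minimum: 4 at 31.9772 km.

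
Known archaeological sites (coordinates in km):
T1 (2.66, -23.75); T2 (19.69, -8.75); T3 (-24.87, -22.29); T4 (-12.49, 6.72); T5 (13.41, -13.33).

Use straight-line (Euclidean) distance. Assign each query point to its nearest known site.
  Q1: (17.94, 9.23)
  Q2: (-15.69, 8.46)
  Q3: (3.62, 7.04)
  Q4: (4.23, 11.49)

Q1 at (17.94, 9.23):
  T1: √((-15.28)² + (-32.98)²) = √(233.47840 + 1087.68040) = 36.348 km
  T2: √((1.75)² + (-17.98)²) = √(3.06250 + 323.28040) = 18.065 km
  T3: √((-42.81)² + (-31.52)²) = √(1832.69610 + 993.51040) = 53.162 km
  T4: √((-30.43)² + (-2.51)²) = √(925.98490 + 6.30010) = 30.533 km
  T5: √((-4.53)² + (-22.56)²) = √(20.52090 + 508.95360) = 23.010 km
  → nearest: T2 (18.065 km)
Q2 at (-15.69, 8.46):
  T1: √((18.35)² + (-32.21)²) = √(336.72250 + 1037.48410) = 37.070 km
  T2: √((35.38)² + (-17.21)²) = √(1251.74440 + 296.18410) = 39.344 km
  T3: √((-9.18)² + (-30.75)²) = √(84.27240 + 945.56250) = 32.091 km
  T4: √((3.20)² + (-1.74)²) = √(10.24000 + 3.02760) = 3.642 km
  T5: √((29.10)² + (-21.79)²) = √(846.81000 + 474.80410) = 36.354 km
  → nearest: T4 (3.642 km)
Q3 at (3.62, 7.04):
  T1: √((-0.96)² + (-30.79)²) = √(0.92160 + 948.02410) = 30.805 km
  T2: √((16.07)² + (-15.79)²) = √(258.24490 + 249.32410) = 22.529 km
  T3: √((-28.49)² + (-29.33)²) = √(811.68010 + 860.24890) = 40.889 km
  T4: √((-16.11)² + (-0.32)²) = √(259.53210 + 0.10240) = 16.113 km
  T5: √((9.79)² + (-20.37)²) = √(95.84410 + 414.93690) = 22.600 km
  → nearest: T4 (16.113 km)
Q4 at (4.23, 11.49):
  T1: √((-1.57)² + (-35.24)²) = √(2.46490 + 1241.85760) = 35.275 km
  T2: √((15.46)² + (-20.24)²) = √(239.01160 + 409.65760) = 25.469 km
  T3: √((-29.10)² + (-33.78)²) = √(846.81000 + 1141.08840) = 44.586 km
  T4: √((-16.72)² + (-4.77)²) = √(279.55840 + 22.75290) = 17.387 km
  T5: √((9.18)² + (-24.82)²) = √(84.27240 + 616.03240) = 26.463 km
  → nearest: T4 (17.387 km)

Q1→T2; Q2→T4; Q3→T4; Q4→T4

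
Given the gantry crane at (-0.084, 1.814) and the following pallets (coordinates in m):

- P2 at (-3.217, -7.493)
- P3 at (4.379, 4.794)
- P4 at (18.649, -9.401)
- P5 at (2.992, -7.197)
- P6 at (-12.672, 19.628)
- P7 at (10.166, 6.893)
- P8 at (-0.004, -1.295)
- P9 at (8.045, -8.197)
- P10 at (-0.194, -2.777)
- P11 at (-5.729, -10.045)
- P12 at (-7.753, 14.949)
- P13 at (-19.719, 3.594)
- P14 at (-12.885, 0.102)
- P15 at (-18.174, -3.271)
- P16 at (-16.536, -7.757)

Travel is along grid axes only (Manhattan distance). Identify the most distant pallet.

Distances from (-0.084, 1.814):
P2: 12.440 m
P3: 7.443 m
P4: 29.948 m
P5: 12.087 m
P6: 30.402 m
P7: 15.329 m
P8: 3.189 m
P9: 18.140 m
P10: 4.701 m
P11: 17.504 m
P12: 20.804 m
P13: 21.415 m
P14: 14.513 m
P15: 23.175 m
P16: 26.023 m
Maximum: P6 at 30.402 m.

P6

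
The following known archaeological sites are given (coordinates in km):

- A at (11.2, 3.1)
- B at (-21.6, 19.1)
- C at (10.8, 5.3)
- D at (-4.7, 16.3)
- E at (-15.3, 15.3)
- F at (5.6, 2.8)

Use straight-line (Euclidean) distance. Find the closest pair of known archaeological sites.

A and C

Pairwise distances:
A–B: 36.5 km
A–C: 2.2 km
A–D: 20.7 km
A–E: 29.2 km
A–F: 5.6 km
B–C: 35.2 km
B–D: 17.1 km
B–E: 7.4 km
B–F: 31.7 km
C–D: 19.0 km
C–E: 28.0 km
C–F: 5.8 km
D–E: 10.6 km
D–F: 17.0 km
E–F: 24.4 km
Closest pair: A–C at 2.2 km.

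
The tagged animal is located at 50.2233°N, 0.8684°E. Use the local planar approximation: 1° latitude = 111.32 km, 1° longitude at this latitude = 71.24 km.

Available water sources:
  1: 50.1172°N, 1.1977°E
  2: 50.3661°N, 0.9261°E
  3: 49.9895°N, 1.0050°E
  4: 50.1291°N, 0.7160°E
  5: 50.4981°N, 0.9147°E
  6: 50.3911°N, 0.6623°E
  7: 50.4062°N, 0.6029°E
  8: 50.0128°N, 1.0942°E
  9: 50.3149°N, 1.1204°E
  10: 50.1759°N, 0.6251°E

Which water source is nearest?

4

Distances from 50.2233°N, 0.8684°E:
1: 26.2648 km
2: 16.4194 km
3: 27.7864 km
4: 15.0943 km
5: 30.7680 km
6: 23.7592 km
7: 27.7902 km
8: 28.4228 km
9: 20.6463 km
10: 18.1181 km
Minimum: 4 at 15.0943 km.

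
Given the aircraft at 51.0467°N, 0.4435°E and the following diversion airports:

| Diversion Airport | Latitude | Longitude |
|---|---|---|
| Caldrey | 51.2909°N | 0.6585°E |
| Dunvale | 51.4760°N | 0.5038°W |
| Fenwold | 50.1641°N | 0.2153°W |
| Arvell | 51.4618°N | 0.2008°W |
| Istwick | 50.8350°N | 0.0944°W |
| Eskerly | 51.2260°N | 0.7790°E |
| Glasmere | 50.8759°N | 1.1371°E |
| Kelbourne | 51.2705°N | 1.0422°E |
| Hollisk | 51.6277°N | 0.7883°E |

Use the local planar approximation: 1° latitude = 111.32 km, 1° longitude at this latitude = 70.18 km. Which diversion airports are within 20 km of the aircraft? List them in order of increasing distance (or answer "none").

none

Distances from 51.0467°N, 0.4435°E:
Caldrey: √((0.2442·111.32)² + (0.2150·70.18)²) = √(738.988559 + 227.668868) = 31.0911 km
Dunvale: √((0.4293·111.32)² + (-0.9473·70.18)²) = √(2283.853132 + 4419.791704) = 81.8758 km
Fenwold: √((-0.8826·111.32)² + (-0.6588·70.18)²) = √(9653.265289 + 2137.636758) = 108.5859 km
Arvell: √((0.4151·111.32)² + (-0.6443·70.18)²) = √(2135.265397 + 2044.574738) = 64.6517 km
Istwick: √((-0.2117·111.32)² + (-0.5379·70.18)²) = √(555.377283 + 1425.049061) = 44.5020 km
Eskerly: √((0.1793·111.32)² + (0.3355·70.18)²) = √(398.388666 + 554.385390) = 30.8670 km
Glasmere: √((-0.1708·111.32)² + (0.6936·70.18)²) = √(361.511509 + 2369.435531) = 52.2585 km
Kelbourne: √((0.2238·111.32)² + (0.5987·70.18)²) = √(620.678297 + 1765.408625) = 48.8476 km
Hollisk: √((0.5810·111.32)² + (0.3448·70.18)²) = √(4183.103981 + 585.546301) = 69.0554 km
Threshold 20 km: none within range.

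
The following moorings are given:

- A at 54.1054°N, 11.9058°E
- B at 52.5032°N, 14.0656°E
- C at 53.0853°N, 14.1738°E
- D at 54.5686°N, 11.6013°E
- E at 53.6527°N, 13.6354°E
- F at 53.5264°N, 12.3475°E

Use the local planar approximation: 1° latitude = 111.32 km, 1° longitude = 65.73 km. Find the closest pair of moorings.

A and D

Pairwise distances:
A–B: √((-1.6022·111.32)² + (2.1598·65.73)²) = √(31811.185204 + 20153.679057) = 227.9580 km
A–C: √((-1.0201·111.32)² + (2.2680·65.73)²) = √(12895.313074 + 22223.546441) = 187.4003 km
A–D: √((0.4632·111.32)² + (-0.3045·65.73)²) = √(2658.786695 + 400.591619) = 55.3116 km
A–E: √((-0.4527·111.32)² + (1.7296·65.73)²) = √(2539.612081 + 12924.644839) = 124.3554 km
A–F: √((-0.5790·111.32)² + (0.4417·65.73)²) = √(4154.354210 + 842.911663) = 70.6913 km
B–C: √((0.5821·111.32)² + (0.1082·65.73)²) = √(4198.958612 + 50.580345) = 65.1885 km
B–D: √((2.0654·111.32)² + (-2.4643·65.73)²) = √(52863.357228 + 26237.014701) = 281.2479 km
B–E: √((1.1495·111.32)² + (-0.4302·65.73)²) = √(16374.360458 + 799.591330) = 131.0494 km
B–F: √((1.0232·111.32)² + (-1.7181·65.73)²) = √(12973.807754 + 12753.345939) = 160.3969 km
C–D: √((1.4833·111.32)² + (-2.5725·65.73)²) = √(27264.930110 + 28591.571827) = 236.3398 km
C–E: √((0.5674·111.32)² + (-0.5384·65.73)²) = √(3989.560527 + 1252.383586) = 72.4013 km
C–F: √((0.4411·111.32)² + (-1.8263·65.73)²) = √(2411.129357 + 14410.249583) = 129.6973 km
D–E: √((-0.9159·111.32)² + (2.0341·65.73)²) = √(10395.431317 + 17876.062490) = 168.1413 km
D–F: √((-1.0422·111.32)² + (0.7462·65.73)²) = √(13460.107641 + 2405.679426) = 125.9595 km
E–F: √((-0.1263·111.32)² + (-1.2879·65.73)²) = √(197.675614 + 7166.243337) = 85.8133 km
Closest pair: A–D at 55.3116 km.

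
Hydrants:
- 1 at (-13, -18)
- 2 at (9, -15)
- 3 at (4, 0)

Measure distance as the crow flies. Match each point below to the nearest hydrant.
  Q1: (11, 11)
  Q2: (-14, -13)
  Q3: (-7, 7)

Q1→3; Q2→1; Q3→3

Q1 at (11, 11):
  1: 37.643
  2: 26.077
  3: 13.038
  → nearest: 3 (13.038)
Q2 at (-14, -13):
  1: 5.099
  2: 23.087
  3: 22.204
  → nearest: 1 (5.099)
Q3 at (-7, 7):
  1: 25.710
  2: 27.203
  3: 13.038
  → nearest: 3 (13.038)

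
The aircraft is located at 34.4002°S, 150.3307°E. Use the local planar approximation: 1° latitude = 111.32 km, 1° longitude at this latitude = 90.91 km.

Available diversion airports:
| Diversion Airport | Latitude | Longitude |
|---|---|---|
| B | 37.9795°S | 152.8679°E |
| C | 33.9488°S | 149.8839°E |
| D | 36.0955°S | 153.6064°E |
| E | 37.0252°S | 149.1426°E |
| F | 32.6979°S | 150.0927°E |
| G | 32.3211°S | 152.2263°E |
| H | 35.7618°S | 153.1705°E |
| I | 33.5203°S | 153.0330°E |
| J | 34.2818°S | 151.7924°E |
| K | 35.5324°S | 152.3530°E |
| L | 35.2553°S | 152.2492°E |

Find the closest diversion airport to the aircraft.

C

Distances from 34.4002°S, 150.3307°E:
B: 460.3945 km
C: 64.6136 km
D: 352.5574 km
E: 311.5378 km
F: 190.7312 km
G: 288.5555 km
H: 299.3731 km
I: 264.4733 km
J: 133.5352 km
K: 222.9014 km
L: 198.6963 km
Minimum: C at 64.6136 km.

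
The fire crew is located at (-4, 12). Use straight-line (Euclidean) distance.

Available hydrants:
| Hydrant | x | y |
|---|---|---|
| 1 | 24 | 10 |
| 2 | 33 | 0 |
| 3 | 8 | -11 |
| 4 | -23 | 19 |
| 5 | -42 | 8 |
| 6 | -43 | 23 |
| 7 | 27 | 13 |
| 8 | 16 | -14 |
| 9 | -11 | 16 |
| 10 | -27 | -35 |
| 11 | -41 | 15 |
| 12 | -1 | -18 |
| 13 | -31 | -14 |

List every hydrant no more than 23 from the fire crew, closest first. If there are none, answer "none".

Distances from (-4, 12):
1: 28.1
2: 38.9
3: 25.9
4: 20.2
5: 38.2
6: 40.5
7: 31.0
8: 32.8
9: 8.1
10: 52.3
11: 37.1
12: 30.1
13: 37.5
Threshold 23: 9 (8.1), 4 (20.2) are within range.

9, 4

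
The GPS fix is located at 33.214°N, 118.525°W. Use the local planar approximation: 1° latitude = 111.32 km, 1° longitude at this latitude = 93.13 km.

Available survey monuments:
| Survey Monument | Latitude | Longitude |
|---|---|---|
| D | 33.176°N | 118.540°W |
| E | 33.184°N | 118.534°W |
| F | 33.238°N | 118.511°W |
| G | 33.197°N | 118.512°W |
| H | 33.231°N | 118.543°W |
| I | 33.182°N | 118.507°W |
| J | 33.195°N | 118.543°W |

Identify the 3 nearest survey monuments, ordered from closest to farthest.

Distances from 33.214°N, 118.525°W:
D: 4.455 km
E: 3.443 km
F: 2.973 km
G: 2.247 km
H: 2.528 km
I: 3.937 km
J: 2.699 km
Sorted: G (2.247 km) < H (2.528 km) < J (2.699 km) < F (2.973 km) < E (3.443 km) < …

G, H, J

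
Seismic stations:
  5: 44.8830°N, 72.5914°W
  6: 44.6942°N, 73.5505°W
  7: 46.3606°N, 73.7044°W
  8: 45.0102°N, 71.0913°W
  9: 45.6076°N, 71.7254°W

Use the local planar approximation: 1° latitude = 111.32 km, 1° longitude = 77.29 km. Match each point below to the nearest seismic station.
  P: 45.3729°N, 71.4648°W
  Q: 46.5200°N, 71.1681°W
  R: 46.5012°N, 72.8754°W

P→9; Q→9; R→7

P at 45.3729°N, 71.4648°W:
  5: √((-0.4899·111.32)² + (-1.1266·77.29)²) = √(2974.139084 + 7582.040648) = 102.7433 km
  6: √((-0.6787·111.32)² + (-2.0857·77.29)²) = √(5708.238281 + 25986.649981) = 178.0306 km
  7: √((0.9877·111.32)² + (-2.2396·77.29)²) = √(12089.170504 + 29963.154403) = 205.0666 km
  8: √((-0.3627·111.32)² + (0.3735·77.29)²) = √(1630.202319 + 833.350743) = 49.6342 km
  9: √((0.2347·111.32)² + (-0.2606·77.29)²) = √(682.609887 + 405.691060) = 32.9894 km
  → nearest: 9 (32.9894 km)
Q at 46.5200°N, 71.1681°W:
  5: √((-1.6370·111.32)² + (-1.4233·77.29)²) = √(33208.079047 + 12101.508587) = 212.8605 km
  6: √((-1.8258·111.32)² + (-2.3824·77.29)²) = √(41309.772268 + 33905.954541) = 274.2549 km
  7: √((-0.1594·111.32)² + (-2.5363·77.29)²) = √(314.864015 + 38428.006722) = 196.8321 km
  8: √((-1.5098·111.32)² + (0.0768·77.29)²) = √(28247.839528 + 35.234576) = 168.1757 km
  9: √((-0.9124·111.32)² + (-0.5573·77.29)²) = √(10316.133378 + 1855.345096) = 110.3244 km
  → nearest: 9 (110.3244 km)
R at 46.5012°N, 72.8754°W:
  5: √((-1.6182·111.32)² + (0.2840·77.29)²) = √(32449.707691 + 481.818304) = 181.4705 km
  6: √((-1.8070·111.32)² + (-0.6751·77.29)²) = √(40463.430579 + 2722.593671) = 207.8125 km
  7: √((-0.1406·111.32)² + (-0.8290·77.29)²) = √(244.972332 + 4105.401869) = 65.9574 km
  8: √((-1.4910·111.32)² + (1.7841·77.29)²) = √(27548.736319 + 19014.503994) = 215.7852 km
  9: √((-0.8936·111.32)² + (1.1500·77.29)²) = √(9895.385446 + 7900.276572) = 133.4004 km
  → nearest: 7 (65.9574 km)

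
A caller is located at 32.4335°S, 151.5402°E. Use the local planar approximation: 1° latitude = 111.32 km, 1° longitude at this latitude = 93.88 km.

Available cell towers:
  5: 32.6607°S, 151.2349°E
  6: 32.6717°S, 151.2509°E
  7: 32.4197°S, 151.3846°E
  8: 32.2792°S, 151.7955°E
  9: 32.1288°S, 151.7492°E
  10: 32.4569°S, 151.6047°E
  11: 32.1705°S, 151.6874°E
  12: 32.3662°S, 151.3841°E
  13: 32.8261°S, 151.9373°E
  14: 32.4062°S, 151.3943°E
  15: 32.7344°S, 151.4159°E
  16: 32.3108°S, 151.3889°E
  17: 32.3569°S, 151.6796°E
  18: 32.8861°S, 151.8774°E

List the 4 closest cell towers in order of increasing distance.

10, 14, 7, 17

Distances from 32.4335°S, 151.5402°E:
5: √((-0.2272·111.32)² + (-0.3053·93.88)²) = √(639.680408 + 821.485251) = 38.2252 km
6: √((-0.2382·111.32)² + (-0.2893·93.88)²) = √(703.120742 + 737.637571) = 37.9573 km
7: √((0.0138·111.32)² + (-0.1556·93.88)²) = √(2.359960 + 213.385717) = 14.6883 km
8: √((0.1543·111.32)² + (0.2553·93.88)²) = √(295.038198 + 574.444124) = 29.4870 km
9: √((0.3047·111.32)² + (0.2090·93.88)²) = √(1150.512400 + 384.980502) = 39.1854 km
10: √((-0.0234·111.32)² + (0.0645·93.88)²) = √(6.785441 + 36.666174) = 6.5918 km
11: √((0.2630·111.32)² + (0.1472·93.88)²) = √(857.152098 + 190.968520) = 32.3747 km
12: √((0.0673·111.32)² + (-0.1561·93.88)²) = √(56.127607 + 214.759294) = 16.4586 km
13: √((-0.3926·111.32)² + (0.3971·93.88)²) = √(1910.059895 + 1389.779611) = 57.4442 km
14: √((0.0273·111.32)² + (-0.1459·93.88)²) = √(9.235740 + 187.610329) = 14.0302 km
15: √((-0.3009·111.32)² + (-0.1243·93.88)²) = √(1121.994611 + 136.172189) = 35.4706 km
16: √((0.1227·111.32)² + (-0.1513·93.88)²) = √(186.567298 + 201.754866) = 19.7059 km
17: √((0.0766·111.32)² + (0.1394·93.88)²) = √(72.711639 + 171.266219) = 15.6198 km
18: √((-0.4526·111.32)² + (0.3372·93.88)²) = √(2538.490220 + 1002.123609) = 59.5031 km
Sorted: 10 (6.5918 km) < 14 (14.0302 km) < 7 (14.6883 km) < 17 (15.6198 km) < 12 (16.4586 km) < 16 (19.7059 km) < …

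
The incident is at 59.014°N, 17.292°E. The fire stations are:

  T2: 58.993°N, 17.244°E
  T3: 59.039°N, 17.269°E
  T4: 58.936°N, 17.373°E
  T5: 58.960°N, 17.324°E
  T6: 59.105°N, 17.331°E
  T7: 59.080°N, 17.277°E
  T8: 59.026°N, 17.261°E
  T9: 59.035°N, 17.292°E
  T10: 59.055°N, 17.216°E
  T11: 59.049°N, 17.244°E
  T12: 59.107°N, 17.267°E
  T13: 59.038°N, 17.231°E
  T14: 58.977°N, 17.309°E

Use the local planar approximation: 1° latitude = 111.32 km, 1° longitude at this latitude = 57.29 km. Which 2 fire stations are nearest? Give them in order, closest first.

T8, T9

Distances from 59.014°N, 17.292°E:
T2: 3.609 km
T3: 3.079 km
T4: 9.845 km
T5: 6.285 km
T6: 10.374 km
T7: 7.397 km
T8: 2.222 km
T9: 2.338 km
T10: 6.308 km
T11: 4.769 km
T12: 10.451 km
T13: 4.399 km
T14: 4.232 km
Sorted: T8 (2.222 km) < T9 (2.338 km) < T3 (3.079 km) < T2 (3.609 km) < …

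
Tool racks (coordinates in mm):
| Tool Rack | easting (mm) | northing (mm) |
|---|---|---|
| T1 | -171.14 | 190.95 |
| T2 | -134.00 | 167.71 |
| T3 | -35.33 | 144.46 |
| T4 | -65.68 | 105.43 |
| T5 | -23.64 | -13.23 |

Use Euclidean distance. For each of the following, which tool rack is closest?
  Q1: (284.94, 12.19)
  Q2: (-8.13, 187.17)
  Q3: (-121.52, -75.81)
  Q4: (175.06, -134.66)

Q1 at (284.94, 12.19):
  T1: √((-456.08)² + (178.76)²) = √(208008.9664 + 31955.1376) = 489.86 mm
  T2: √((-418.94)² + (155.52)²) = √(175510.7236 + 24186.4704) = 446.87 mm
  T3: √((-320.27)² + (132.27)²) = √(102572.8729 + 17495.3529) = 346.51 mm
  T4: √((-350.62)² + (93.24)²) = √(122934.3844 + 8693.6976) = 362.81 mm
  T5: √((-308.58)² + (-25.42)²) = √(95221.6164 + 646.1764) = 309.63 mm
  → nearest: T5 (309.63 mm)
Q2 at (-8.13, 187.17):
  T1: √((-163.01)² + (3.78)²) = √(26572.2601 + 14.2884) = 163.05 mm
  T2: √((-125.87)² + (-19.46)²) = √(15843.2569 + 378.6916) = 127.37 mm
  T3: √((-27.20)² + (-42.71)²) = √(739.8400 + 1824.1441) = 50.64 mm
  T4: √((-57.55)² + (-81.74)²) = √(3312.0025 + 6681.4276) = 99.97 mm
  T5: √((-15.51)² + (-200.40)²) = √(240.5601 + 40160.1600) = 201.00 mm
  → nearest: T3 (50.64 mm)
Q3 at (-121.52, -75.81):
  T1: √((-49.62)² + (266.76)²) = √(2462.1444 + 71160.8976) = 271.34 mm
  T2: √((-12.48)² + (243.52)²) = √(155.7504 + 59301.9904) = 243.84 mm
  T3: √((86.19)² + (220.27)²) = √(7428.7161 + 48518.8729) = 236.53 mm
  T4: √((55.84)² + (181.24)²) = √(3118.1056 + 32847.9376) = 189.65 mm
  T5: √((97.88)² + (62.58)²) = √(9580.4944 + 3916.2564) = 116.18 mm
  → nearest: T5 (116.18 mm)
Q4 at (175.06, -134.66):
  T1: √((-346.20)² + (325.61)²) = √(119854.4400 + 106021.8721) = 475.26 mm
  T2: √((-309.06)² + (302.37)²) = √(95518.0836 + 91427.6169) = 432.37 mm
  T3: √((-210.39)² + (279.12)²) = √(44263.9521 + 77907.9744) = 349.53 mm
  T4: √((-240.74)² + (240.09)²) = √(57955.7476 + 57643.2081) = 340.00 mm
  T5: √((-198.70)² + (121.43)²) = √(39481.6900 + 14745.2449) = 232.87 mm
  → nearest: T5 (232.87 mm)

Q1→T5; Q2→T3; Q3→T5; Q4→T5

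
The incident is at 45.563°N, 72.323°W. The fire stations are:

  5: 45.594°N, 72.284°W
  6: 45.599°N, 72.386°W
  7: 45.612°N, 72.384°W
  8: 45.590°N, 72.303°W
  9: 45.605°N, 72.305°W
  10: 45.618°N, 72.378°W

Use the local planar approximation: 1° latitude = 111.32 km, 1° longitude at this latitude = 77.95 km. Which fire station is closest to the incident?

Distances from 45.563°N, 72.323°W:
5: √((0.031·111.32)² + (0.039·77.95)²) = √(11.90885 + 9.24190) = 4.599 km
6: √((0.036·111.32)² + (-0.063·77.95)²) = √(16.06022 + 24.11645) = 6.339 km
7: √((0.049·111.32)² + (-0.061·77.95)²) = √(29.75353 + 22.60955) = 7.236 km
8: √((0.027·111.32)² + (0.020·77.95)²) = √(9.03387 + 2.43048) = 3.386 km
9: √((0.042·111.32)² + (0.018·77.95)²) = √(21.85974 + 1.96869) = 4.881 km
10: √((0.055·111.32)² + (-0.055·77.95)²) = √(37.48623 + 18.38051) = 7.474 km
Minimum: 8 at 3.386 km.

8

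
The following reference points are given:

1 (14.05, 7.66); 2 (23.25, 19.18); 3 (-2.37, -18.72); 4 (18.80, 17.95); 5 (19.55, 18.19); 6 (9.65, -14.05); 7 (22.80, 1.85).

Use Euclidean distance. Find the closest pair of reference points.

4 and 5

Pairwise distances:
4–5: 0.79
2–5: 3.83
2–4: 4.62
1–7: 10.50
1–4: 11.33
1–5: 11.88
3–6: 12.90
1–2: 14.74
4–7: 16.59
5–7: 16.66
2–7: 17.34
6–7: 20.63
1–6: 22.15
1–3: 31.07
3–7: 32.51
4–6: 33.28
5–6: 33.73
2–6: 35.91
3–4: 42.34
3–5: 42.93
2–3: 45.75
Closest pair: 4–5 at 0.79.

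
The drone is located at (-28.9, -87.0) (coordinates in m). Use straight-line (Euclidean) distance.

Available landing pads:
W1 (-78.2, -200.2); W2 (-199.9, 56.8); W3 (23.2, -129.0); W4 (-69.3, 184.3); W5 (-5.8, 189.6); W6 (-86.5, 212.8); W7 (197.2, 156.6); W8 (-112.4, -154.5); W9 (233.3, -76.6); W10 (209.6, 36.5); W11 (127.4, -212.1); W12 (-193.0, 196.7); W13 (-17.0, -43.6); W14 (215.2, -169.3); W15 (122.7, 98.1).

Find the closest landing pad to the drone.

W13

Distances from (-28.9, -87.0):
W1: 123.5 m
W2: 223.4 m
W3: 66.9 m
W4: 274.3 m
W5: 277.6 m
W6: 305.3 m
W7: 332.4 m
W8: 107.4 m
W9: 262.4 m
W10: 268.6 m
W11: 200.2 m
W12: 327.7 m
W13: 45.0 m
W14: 257.6 m
W15: 239.3 m
Minimum: W13 at 45.0 m.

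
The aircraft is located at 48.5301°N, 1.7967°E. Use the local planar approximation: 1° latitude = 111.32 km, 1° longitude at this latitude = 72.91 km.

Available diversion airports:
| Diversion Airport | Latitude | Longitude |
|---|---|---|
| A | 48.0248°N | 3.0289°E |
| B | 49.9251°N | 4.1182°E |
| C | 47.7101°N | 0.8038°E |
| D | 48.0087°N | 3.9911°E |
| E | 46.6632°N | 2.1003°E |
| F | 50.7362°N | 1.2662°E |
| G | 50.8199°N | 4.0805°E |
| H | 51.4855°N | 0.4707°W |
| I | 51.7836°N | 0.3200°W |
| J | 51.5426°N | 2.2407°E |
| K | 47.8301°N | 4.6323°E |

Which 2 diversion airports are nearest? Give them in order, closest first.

A, C

Distances from 48.5301°N, 1.7967°E:
A: 105.9964 km
B: 229.7054 km
C: 116.5038 km
D: 170.1966 km
E: 208.9988 km
F: 248.6103 km
G: 304.4675 km
H: 368.1945 km
I: 393.6895 km
J: 336.9103 km
K: 220.9413 km
Sorted: A (105.9964 km) < C (116.5038 km) < D (170.1966 km) < E (208.9988 km) < …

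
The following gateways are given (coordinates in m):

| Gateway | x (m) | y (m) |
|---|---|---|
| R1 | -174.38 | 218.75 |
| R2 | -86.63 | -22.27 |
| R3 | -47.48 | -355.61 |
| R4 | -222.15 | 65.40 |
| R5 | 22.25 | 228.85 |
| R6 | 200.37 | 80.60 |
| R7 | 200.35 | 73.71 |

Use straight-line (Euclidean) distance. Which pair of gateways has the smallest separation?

R6 and R7

Pairwise distances:
R1–R2: √((87.75)² + (-241.02)²) = √(7700.0625 + 58090.6404) = 256.50 m
R1–R3: √((126.90)² + (-574.36)²) = √(16103.6100 + 329889.4096) = 588.21 m
R1–R4: √((-47.77)² + (-153.35)²) = √(2281.9729 + 23516.2225) = 160.62 m
R1–R5: √((196.63)² + (10.10)²) = √(38663.3569 + 102.0100) = 196.89 m
R1–R6: √((374.75)² + (-138.15)²) = √(140437.5625 + 19085.4225) = 399.40 m
R1–R7: √((374.73)² + (-145.04)²) = √(140422.5729 + 21036.6016) = 401.82 m
R2–R3: √((39.15)² + (-333.34)²) = √(1532.7225 + 111115.5556) = 335.63 m
R2–R4: √((-135.52)² + (87.67)²) = √(18365.6704 + 7686.0289) = 161.41 m
R2–R5: √((108.88)² + (251.12)²) = √(11854.8544 + 63061.2544) = 273.71 m
R2–R6: √((287.00)² + (102.87)²) = √(82369.0000 + 10582.2369) = 304.88 m
R2–R7: √((286.98)² + (95.98)²) = √(82357.5204 + 9212.1604) = 302.60 m
R3–R4: √((-174.67)² + (421.01)²) = √(30509.6089 + 177249.4201) = 455.81 m
R3–R5: √((69.73)² + (584.46)²) = √(4862.2729 + 341593.4916) = 588.60 m
R3–R6: √((247.85)² + (436.21)²) = √(61429.6225 + 190279.1641) = 501.71 m
R3–R7: √((247.83)² + (429.32)²) = √(61419.7089 + 184315.6624) = 495.72 m
R4–R5: √((244.40)² + (163.45)²) = √(59731.3600 + 26715.9025) = 294.02 m
R4–R6: √((422.52)² + (15.20)²) = √(178523.1504 + 231.0400) = 422.79 m
R4–R7: √((422.50)² + (8.31)²) = √(178506.2500 + 69.0561) = 422.58 m
R5–R6: √((178.12)² + (-148.25)²) = √(31726.7344 + 21978.0625) = 231.74 m
R5–R7: √((178.10)² + (-155.14)²) = √(31719.6100 + 24068.4196) = 236.19 m
R6–R7: √((-0.02)² + (-6.89)²) = √(0.0004 + 47.4721) = 6.89 m
Closest pair: R6–R7 at 6.89 m.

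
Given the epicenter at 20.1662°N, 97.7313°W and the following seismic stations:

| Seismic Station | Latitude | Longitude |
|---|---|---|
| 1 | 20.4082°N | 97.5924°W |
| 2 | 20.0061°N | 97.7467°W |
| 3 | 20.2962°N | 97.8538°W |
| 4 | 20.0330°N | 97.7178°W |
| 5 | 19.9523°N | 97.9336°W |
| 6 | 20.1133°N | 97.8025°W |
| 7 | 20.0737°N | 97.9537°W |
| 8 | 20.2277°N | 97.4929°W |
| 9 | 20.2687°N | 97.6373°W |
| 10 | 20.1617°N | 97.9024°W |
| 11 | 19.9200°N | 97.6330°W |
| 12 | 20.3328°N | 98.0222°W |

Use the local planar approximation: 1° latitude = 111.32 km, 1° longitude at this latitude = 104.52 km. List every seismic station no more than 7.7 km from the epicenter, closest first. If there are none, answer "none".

Distances from 20.1662°N, 97.7313°W:
1: √((0.2420·111.32)² + (0.1389·104.52)²) = √(725.733428 + 210.767330) = 30.6023 km
2: √((-0.1601·111.32)² + (-0.0154·104.52)²) = √(317.635518 + 2.590838) = 17.8949 km
3: √((0.1300·111.32)² + (-0.1225·104.52)²) = √(209.427207 + 163.934734) = 19.3226 km
4: √((-0.1332·111.32)² + (0.0135·104.52)²) = √(219.864365 + 1.990977) = 14.8948 km
5: √((-0.2139·111.32)² + (-0.2023·104.52)²) = √(566.980294 + 447.085482) = 31.8444 km
6: √((-0.0529·111.32)² + (-0.0712·104.52)²) = √(34.678295 + 55.380744) = 9.4899 km
7: √((-0.0925·111.32)² + (-0.2224·104.52)²) = √(106.030268 + 540.341555) = 25.4238 km
8: √((0.0615·111.32)² + (0.2384·104.52)²) = √(46.870181 + 620.885195) = 25.8410 km
9: √((0.1025·111.32)² + (0.0940·104.52)²) = √(130.194946 + 96.528267) = 15.0573 km
10: √((-0.0045·111.32)² + (-0.1711·104.52)²) = √(0.250941 + 319.814994) = 17.8904 km
11: √((-0.2462·111.32)² + (0.0983·104.52)²) = √(751.142772 + 105.561569) = 29.2695 km
12: √((0.1666·111.32)² + (-0.2909·104.52)²) = √(343.950852 + 924.455998) = 35.6147 km
Threshold 7.7 km: none within range.

none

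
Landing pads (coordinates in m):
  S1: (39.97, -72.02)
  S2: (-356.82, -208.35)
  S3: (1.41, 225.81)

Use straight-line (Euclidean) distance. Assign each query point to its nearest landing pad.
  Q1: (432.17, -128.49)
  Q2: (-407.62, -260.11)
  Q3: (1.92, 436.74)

Q1→S1; Q2→S2; Q3→S3

Q1 at (432.17, -128.49):
  S1: √((-392.20)² + (56.47)²) = √(153820.8400 + 3188.8609) = 396.24 m
  S2: √((-788.99)² + (-79.86)²) = √(622505.2201 + 6377.6196) = 793.02 m
  S3: √((-430.76)² + (354.30)²) = √(185554.1776 + 125528.4900) = 557.75 m
  → nearest: S1 (396.24 m)
Q2 at (-407.62, -260.11):
  S1: √((447.59)² + (188.09)²) = √(200336.8081 + 35377.8481) = 485.50 m
  S2: √((50.80)² + (51.76)²) = √(2580.6400 + 2679.0976) = 72.52 m
  S3: √((409.03)² + (485.92)²) = √(167305.5409 + 236118.2464) = 635.16 m
  → nearest: S2 (72.52 m)
Q3 at (1.92, 436.74):
  S1: √((38.05)² + (-508.76)²) = √(1447.8025 + 258836.7376) = 510.18 m
  S2: √((-358.74)² + (-645.09)²) = √(128694.3876 + 416141.1081) = 738.13 m
  S3: √((-0.51)² + (-210.93)²) = √(0.2601 + 44491.4649) = 210.93 m
  → nearest: S3 (210.93 m)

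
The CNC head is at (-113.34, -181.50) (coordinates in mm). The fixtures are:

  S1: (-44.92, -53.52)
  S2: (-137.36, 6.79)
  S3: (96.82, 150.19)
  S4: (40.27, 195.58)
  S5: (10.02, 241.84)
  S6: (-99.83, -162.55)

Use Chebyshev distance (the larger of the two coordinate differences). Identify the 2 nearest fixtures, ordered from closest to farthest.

Distances from (-113.34, -181.50):
S1: max(|68.42|, |127.98|) = 127.98 mm
S2: max(|-24.02|, |188.29|) = 188.29 mm
S3: max(|210.16|, |331.69|) = 331.69 mm
S4: max(|153.61|, |377.08|) = 377.08 mm
S5: max(|123.36|, |423.34|) = 423.34 mm
S6: max(|13.51|, |18.95|) = 18.95 mm
Sorted: S6 (18.95 mm) < S1 (127.98 mm) < S2 (188.29 mm) < S3 (331.69 mm) < …

S6, S1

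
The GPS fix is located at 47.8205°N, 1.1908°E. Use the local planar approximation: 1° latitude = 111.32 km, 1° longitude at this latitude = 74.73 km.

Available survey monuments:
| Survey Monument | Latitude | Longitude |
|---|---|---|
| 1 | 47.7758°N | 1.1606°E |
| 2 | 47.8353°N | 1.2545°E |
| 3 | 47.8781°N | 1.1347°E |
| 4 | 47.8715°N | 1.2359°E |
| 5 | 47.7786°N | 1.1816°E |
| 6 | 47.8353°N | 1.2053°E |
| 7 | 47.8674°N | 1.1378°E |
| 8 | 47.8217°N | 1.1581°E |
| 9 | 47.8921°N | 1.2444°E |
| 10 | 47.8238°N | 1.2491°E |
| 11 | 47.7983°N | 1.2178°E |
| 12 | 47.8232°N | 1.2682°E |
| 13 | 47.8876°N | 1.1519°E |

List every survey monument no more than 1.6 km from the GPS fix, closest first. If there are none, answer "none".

none

Distances from 47.8205°N, 1.1908°E:
1: √((-0.0447·111.32)² + (-0.0302·74.73)²) = √(24.760616 + 5.093354) = 5.4639 km
2: √((0.0148·111.32)² + (0.0637·74.73)²) = √(2.714375 + 22.660466) = 5.0373 km
3: √((0.0576·111.32)² + (-0.0561·74.73)²) = √(41.114154 + 17.575824) = 7.6609 km
4: √((0.0510·111.32)² + (0.0451·74.73)²) = √(32.231962 + 11.359077) = 6.6024 km
5: √((-0.0419·111.32)² + (-0.0092·74.73)²) = √(21.755769 + 0.472678) = 4.7147 km
6: √((0.0148·111.32)² + (0.0145·74.73)²) = √(2.714375 + 1.174156) = 1.9719 km
7: √((0.0469·111.32)² + (-0.0530·74.73)²) = √(27.257880 + 15.687065) = 6.5532 km
8: √((0.0012·111.32)² + (-0.0327·74.73)²) = √(0.017845 + 5.971528) = 2.4473 km
9: √((0.0716·111.32)² + (0.0536·74.73)²) = √(63.529062 + 16.044255) = 8.9204 km
10: √((0.0033·111.32)² + (0.0583·74.73)²) = √(0.134950 + 18.981349) = 4.3722 km
11: √((-0.0222·111.32)² + (0.0270·74.73)²) = √(6.107343 + 4.071154) = 3.1904 km
12: √((0.0027·111.32)² + (0.0774·74.73)²) = √(0.090339 + 33.455836) = 5.7919 km
13: √((0.0671·111.32)² + (-0.0389·74.73)²) = √(55.794506 + 8.450632) = 8.0153 km
Threshold 1.6 km: none within range.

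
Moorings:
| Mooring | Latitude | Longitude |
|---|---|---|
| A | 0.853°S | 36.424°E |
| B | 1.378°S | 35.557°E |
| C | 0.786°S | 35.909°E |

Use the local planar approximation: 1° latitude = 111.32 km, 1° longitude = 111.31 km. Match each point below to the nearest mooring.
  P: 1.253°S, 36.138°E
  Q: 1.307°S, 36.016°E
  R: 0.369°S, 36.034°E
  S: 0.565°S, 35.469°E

P at 1.253°S, 36.138°E:
  A: √((0.400·111.32)² + (0.286·111.31)²) = √(1982.74278 + 1013.44558) = 54.737 km
  B: √((-0.125·111.32)² + (-0.581·111.31)²) = √(193.62722 + 4182.35247) = 66.151 km
  C: √((0.467·111.32)² + (-0.229·111.31)²) = √(2702.58994 + 649.73959) = 57.899 km
  → nearest: A (54.737 km)
Q at 1.307°S, 36.016°E:
  A: √((0.454·111.32)² + (0.408·111.31)²) = √(2554.21882 + 2062.47499) = 67.946 km
  B: √((-0.071·111.32)² + (-0.459·111.31)²) = √(62.46879 + 2610.31991) = 51.699 km
  C: √((0.521·111.32)² + (-0.107·111.31)²) = √(3363.73553 + 141.85215) = 59.208 km
  → nearest: B (51.699 km)
R at 0.369°S, 36.034°E:
  A: √((-0.484·111.32)² + (0.390·111.31)²) = √(2902.93371 + 1884.50624) = 69.191 km
  B: √((-1.009·111.32)² + (-0.477·111.31)²) = √(12616.20473 + 2819.06522) = 124.239 km
  C: √((-0.417·111.32)² + (-0.125·111.31)²) = √(2154.85725 + 193.59244) = 48.461 km
  → nearest: C (48.461 km)
S at 0.565°S, 35.469°E:
  A: √((-0.288·111.32)² + (0.955·111.31)²) = √(1027.85386 + 11299.91323) = 111.030 km
  B: √((-0.813·111.32)² + (0.088·111.31)²) = √(8190.82197 + 95.94751) = 91.032 km
  C: √((-0.221·111.32)² + (0.440·111.31)²) = √(605.24463 + 2398.68776) = 54.808 km
  → nearest: C (54.808 km)

P→A; Q→B; R→C; S→C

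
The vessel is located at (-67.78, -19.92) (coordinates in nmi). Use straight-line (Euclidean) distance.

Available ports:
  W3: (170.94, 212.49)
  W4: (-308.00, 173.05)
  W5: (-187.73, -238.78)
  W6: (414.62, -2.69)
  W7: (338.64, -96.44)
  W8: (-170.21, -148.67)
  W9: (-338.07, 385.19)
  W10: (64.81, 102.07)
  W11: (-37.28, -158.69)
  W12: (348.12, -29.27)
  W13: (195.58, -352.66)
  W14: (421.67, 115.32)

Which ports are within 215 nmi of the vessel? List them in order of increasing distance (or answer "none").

Distances from (-67.78, -19.92):
W3: 333.17 nmi
W4: 308.13 nmi
W5: 249.58 nmi
W6: 482.71 nmi
W7: 413.56 nmi
W8: 164.52 nmi
W9: 487.00 nmi
W10: 180.17 nmi
W11: 142.08 nmi
W12: 416.01 nmi
W13: 424.35 nmi
W14: 507.79 nmi
Threshold 215 nmi: W11 (142.08 nmi), W8 (164.52 nmi), W10 (180.17 nmi) are within range.

W11, W8, W10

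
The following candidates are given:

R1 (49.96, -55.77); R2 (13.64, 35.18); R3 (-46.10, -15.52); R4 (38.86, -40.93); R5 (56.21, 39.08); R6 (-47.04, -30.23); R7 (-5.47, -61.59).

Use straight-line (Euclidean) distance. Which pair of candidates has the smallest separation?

Pairwise distances:
R1–R2: 97.93
R1–R3: 104.15
R1–R4: 18.53
R1–R5: 95.06
R1–R6: 100.31
R1–R7: 55.73
R2–R3: 78.35
R2–R4: 80.18
R2–R5: 42.75
R2–R6: 89.22
R2–R7: 98.64
R3–R4: 88.68
R3–R5: 115.97
R3–R6: 14.74
R3–R7: 61.43
R4–R5: 81.87
R4–R6: 86.56
R4–R7: 48.91
R5–R6: 124.36
R5–R7: 118.06
R6–R7: 52.07
Closest pair: R3–R6 at 14.74.

R3 and R6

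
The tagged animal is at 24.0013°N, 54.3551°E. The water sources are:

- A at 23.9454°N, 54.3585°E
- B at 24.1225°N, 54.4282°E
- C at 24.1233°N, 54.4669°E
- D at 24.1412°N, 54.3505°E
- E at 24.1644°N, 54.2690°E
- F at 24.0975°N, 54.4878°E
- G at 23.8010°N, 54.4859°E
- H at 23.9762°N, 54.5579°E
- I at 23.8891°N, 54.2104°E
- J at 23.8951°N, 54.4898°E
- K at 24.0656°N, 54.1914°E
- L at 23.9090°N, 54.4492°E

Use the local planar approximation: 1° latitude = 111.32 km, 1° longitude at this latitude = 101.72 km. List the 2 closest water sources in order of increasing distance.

Distances from 24.0013°N, 54.3551°E:
A: 6.2324 km
B: 15.4053 km
C: 17.7137 km
D: 15.5807 km
E: 20.1583 km
F: 17.2303 km
G: 25.9653 km
H: 20.8172 km
I: 19.3041 km
J: 18.0970 km
K: 18.1248 km
L: 14.0425 km
Sorted: A (6.2324 km) < L (14.0425 km) < B (15.4053 km) < D (15.5807 km) < …

A, L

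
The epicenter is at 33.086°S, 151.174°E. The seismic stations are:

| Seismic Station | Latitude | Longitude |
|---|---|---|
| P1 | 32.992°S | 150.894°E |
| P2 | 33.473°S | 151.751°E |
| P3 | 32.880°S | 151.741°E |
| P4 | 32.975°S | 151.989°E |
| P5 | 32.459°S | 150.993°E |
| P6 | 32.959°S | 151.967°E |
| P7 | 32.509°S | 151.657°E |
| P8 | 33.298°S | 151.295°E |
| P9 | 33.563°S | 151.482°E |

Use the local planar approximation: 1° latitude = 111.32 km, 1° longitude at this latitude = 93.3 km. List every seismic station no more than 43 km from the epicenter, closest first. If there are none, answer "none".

Distances from 33.086°S, 151.174°E:
P1: 28.142 km
P2: 68.950 km
P3: 57.658 km
P4: 77.037 km
P5: 71.811 km
P6: 75.326 km
P7: 78.463 km
P8: 26.161 km
P9: 60.377 km
Threshold 43 km: P8 (26.161 km), P1 (28.142 km) are within range.

P8, P1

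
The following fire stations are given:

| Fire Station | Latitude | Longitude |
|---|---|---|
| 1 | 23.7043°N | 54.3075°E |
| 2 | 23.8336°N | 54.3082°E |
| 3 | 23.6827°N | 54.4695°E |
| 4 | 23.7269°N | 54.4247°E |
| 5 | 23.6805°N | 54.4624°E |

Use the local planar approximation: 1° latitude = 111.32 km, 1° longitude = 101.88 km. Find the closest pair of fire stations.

3 and 5

Pairwise distances:
3–5: 0.7637 km
4–5: 6.4368 km
3–4: 6.7113 km
1–4: 12.2025 km
1–2: 14.3939 km
1–5: 16.0021 km
1–3: 16.6788 km
2–4: 16.7916 km
2–5: 23.1790 km
2–3: 23.4996 km
Closest pair: 3–5 at 0.7637 km.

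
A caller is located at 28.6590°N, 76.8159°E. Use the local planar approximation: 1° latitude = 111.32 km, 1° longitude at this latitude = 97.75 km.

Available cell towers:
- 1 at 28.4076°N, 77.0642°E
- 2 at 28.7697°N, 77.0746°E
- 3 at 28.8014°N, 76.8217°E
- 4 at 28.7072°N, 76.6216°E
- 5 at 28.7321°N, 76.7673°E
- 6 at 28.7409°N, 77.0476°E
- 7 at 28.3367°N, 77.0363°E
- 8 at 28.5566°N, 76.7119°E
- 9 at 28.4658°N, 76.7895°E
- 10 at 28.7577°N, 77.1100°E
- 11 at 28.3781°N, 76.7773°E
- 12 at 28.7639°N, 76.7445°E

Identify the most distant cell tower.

7

Distances from 28.6590°N, 76.8159°E:
1: 37.0446 km
2: 28.1307 km
3: 15.8621 km
4: 19.7362 km
5: 9.4227 km
6: 24.4148 km
7: 41.8499 km
8: 15.2738 km
9: 21.6613 km
10: 30.7764 km
11: 31.4966 km
12: 13.6042 km
Maximum: 7 at 41.8499 km.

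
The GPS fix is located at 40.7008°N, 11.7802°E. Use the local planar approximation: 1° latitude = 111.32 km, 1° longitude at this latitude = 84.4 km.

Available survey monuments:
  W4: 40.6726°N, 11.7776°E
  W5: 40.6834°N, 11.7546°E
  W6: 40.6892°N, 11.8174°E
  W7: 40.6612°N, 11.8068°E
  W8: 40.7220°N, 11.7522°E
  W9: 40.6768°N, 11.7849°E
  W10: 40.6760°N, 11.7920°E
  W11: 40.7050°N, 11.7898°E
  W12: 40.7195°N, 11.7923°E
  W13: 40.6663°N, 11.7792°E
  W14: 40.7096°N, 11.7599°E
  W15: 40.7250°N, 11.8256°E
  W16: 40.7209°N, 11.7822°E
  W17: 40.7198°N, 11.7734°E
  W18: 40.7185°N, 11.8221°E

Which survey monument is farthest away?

W7

Distances from 40.7008°N, 11.7802°E:
W4: √((-0.0282·111.32)² + (-0.0026·84.4)²) = √(9.854727 + 0.048154) = 3.1469 km
W5: √((-0.0174·111.32)² + (-0.0256·84.4)²) = √(3.751845 + 4.668365) = 2.9018 km
W6: √((-0.0116·111.32)² + (0.0372·84.4)²) = √(1.667487 + 9.857591) = 3.3949 km
W7: √((-0.0396·111.32)² + (0.0266·84.4)²) = √(19.432862 + 5.040205) = 4.9470 km
W8: √((0.0212·111.32)² + (-0.0280·84.4)²) = √(5.569524 + 5.584714) = 3.3398 km
W9: √((-0.0240·111.32)² + (0.0047·84.4)²) = √(7.137874 + 0.157355) = 2.7010 km
W10: √((-0.0248·111.32)² + (0.0118·84.4)²) = √(7.621663 + 0.991857) = 2.9349 km
W11: √((0.0042·111.32)² + (0.0096·84.4)²) = √(0.218597 + 0.656489) = 0.9355 km
W12: √((0.0187·111.32)² + (0.0121·84.4)²) = √(4.333408 + 1.042931) = 2.3187 km
W13: √((-0.0345·111.32)² + (-0.0010·84.4)²) = √(14.749747 + 0.007123) = 3.8415 km
W14: √((0.0088·111.32)² + (-0.0203·84.4)²) = √(0.959648 + 2.935465) = 1.9736 km
W15: √((0.0242·111.32)² + (0.0454·84.4)²) = √(7.257334 + 14.682385) = 4.6840 km
W16: √((0.0201·111.32)² + (0.0020·84.4)²) = √(5.006549 + 0.028493) = 2.2439 km
W17: √((0.0190·111.32)² + (-0.0068·84.4)²) = √(4.473563 + 0.329384) = 2.1916 km
W18: √((0.0177·111.32)² + (0.0419·84.4)²) = √(3.882334 + 12.505842) = 4.0482 km
Maximum: W7 at 4.9470 km.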